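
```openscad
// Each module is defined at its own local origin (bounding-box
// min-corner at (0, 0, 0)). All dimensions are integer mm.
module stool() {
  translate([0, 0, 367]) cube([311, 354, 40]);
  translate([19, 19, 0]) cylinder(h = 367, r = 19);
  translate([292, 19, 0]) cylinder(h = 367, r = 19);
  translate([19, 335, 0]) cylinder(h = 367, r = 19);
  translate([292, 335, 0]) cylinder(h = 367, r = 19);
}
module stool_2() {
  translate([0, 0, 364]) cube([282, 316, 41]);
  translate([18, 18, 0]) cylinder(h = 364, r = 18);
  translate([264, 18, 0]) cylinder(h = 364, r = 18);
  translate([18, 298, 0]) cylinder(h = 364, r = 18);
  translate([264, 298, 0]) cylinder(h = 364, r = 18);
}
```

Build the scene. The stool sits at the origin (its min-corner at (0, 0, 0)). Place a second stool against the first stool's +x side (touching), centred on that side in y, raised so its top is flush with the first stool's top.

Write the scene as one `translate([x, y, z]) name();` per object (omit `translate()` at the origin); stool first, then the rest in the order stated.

stool();
translate([311, 19, 2]) stool_2();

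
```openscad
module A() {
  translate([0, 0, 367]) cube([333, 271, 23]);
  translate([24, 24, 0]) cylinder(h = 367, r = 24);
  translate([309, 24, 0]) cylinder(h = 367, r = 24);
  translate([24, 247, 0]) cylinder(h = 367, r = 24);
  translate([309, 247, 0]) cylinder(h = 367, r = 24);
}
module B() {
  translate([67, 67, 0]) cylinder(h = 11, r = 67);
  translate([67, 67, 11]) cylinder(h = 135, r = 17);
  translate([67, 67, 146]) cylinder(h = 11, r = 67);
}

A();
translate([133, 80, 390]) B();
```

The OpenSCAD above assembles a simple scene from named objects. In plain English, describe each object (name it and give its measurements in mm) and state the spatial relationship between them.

A is a four-legged stool. The seat is a 333×271×23 mm slab whose top surface is at z = 390 mm; four round legs, each 48 mm in diameter, run from the floor (z = 0) to the underside of the seat, each leg's axis is inset half a diameter from the nearest pair of seat edges (so the leg's bounding box is flush with the corner).

B is a spool: two coaxial disc flanges of radius 67 mm and thickness 11 mm, joined by a core cylinder of radius 17 mm and height 135 mm. The lower flange rests on z = 0 and the three cylinders share a vertical axis.

The spool is on top of the stool.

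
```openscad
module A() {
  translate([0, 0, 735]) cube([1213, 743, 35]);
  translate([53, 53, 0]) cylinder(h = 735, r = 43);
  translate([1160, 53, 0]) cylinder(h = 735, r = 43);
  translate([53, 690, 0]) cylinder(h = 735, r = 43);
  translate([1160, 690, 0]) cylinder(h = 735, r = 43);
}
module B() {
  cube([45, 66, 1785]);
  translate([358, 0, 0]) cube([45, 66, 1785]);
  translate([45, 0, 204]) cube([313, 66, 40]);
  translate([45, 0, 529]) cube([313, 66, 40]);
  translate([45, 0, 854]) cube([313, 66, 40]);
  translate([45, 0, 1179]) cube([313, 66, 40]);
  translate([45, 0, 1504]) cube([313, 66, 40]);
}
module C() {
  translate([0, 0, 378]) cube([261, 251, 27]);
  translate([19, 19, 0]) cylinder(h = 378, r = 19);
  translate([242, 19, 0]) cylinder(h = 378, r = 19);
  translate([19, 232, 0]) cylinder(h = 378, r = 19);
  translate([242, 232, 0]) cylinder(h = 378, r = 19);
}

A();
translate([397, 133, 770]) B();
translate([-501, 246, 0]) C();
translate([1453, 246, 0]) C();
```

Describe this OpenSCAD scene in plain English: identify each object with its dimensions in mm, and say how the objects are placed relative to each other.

A is a table: top 1213 mm (x) × 743 mm (y), 35 mm thick, upper face at z = 770 mm, on four round legs of 86 mm diameter, each leg's bounding box inset 10 mm from the nearest pair of top edges, running from z = 0 to the bottom of the top.

B is a wooden ladder with two side rails of 45×66 mm section and 1785 mm height, set 403 mm apart overall. Between them run 5 rectangular rungs (66 mm deep, 40 mm thick), front faces flush with the rails' −y face. The bottom of the first rung is 204 mm above the floor and each subsequent rung is 325 mm higher than the one below.

C is a four-legged stool. The seat is 261×251 mm, 27 mm thick, top at z = 405 mm. It stands on four round legs, each 38 mm in diameter, from z = 0 to the seat underside, each leg's axis is inset half a diameter from the nearest pair of seat edges (so the leg's bounding box is flush with the corner).

The ladder is on top of the table. Two stools sit around the table at the −x, +x sides.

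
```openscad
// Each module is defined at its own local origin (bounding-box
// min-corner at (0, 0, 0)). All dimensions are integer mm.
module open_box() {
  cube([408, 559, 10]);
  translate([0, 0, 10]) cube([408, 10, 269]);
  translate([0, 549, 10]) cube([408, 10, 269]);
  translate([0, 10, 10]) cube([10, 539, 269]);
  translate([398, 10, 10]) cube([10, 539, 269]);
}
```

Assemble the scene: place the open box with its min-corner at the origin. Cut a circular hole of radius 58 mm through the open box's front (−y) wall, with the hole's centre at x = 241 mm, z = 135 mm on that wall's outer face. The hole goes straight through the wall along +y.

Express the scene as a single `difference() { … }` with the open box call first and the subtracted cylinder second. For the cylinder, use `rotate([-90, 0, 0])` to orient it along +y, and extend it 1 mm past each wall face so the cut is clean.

difference() {
  open_box();
  translate([241, -1, 135]) rotate([-90, 0, 0]) cylinder(h = 12, r = 58);
}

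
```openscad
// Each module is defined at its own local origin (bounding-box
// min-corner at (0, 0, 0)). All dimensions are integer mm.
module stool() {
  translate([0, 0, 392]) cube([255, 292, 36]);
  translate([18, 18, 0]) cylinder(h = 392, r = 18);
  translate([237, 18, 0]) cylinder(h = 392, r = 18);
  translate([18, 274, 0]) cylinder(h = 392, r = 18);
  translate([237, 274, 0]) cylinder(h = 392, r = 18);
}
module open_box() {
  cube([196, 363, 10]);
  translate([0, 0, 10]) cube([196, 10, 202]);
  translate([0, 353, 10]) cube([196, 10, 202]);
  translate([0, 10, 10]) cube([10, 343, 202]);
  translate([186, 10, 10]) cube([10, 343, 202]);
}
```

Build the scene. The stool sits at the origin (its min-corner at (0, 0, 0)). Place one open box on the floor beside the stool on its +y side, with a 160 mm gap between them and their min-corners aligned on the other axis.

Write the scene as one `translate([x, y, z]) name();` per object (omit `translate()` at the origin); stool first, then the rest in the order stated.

stool();
translate([0, 452, 0]) open_box();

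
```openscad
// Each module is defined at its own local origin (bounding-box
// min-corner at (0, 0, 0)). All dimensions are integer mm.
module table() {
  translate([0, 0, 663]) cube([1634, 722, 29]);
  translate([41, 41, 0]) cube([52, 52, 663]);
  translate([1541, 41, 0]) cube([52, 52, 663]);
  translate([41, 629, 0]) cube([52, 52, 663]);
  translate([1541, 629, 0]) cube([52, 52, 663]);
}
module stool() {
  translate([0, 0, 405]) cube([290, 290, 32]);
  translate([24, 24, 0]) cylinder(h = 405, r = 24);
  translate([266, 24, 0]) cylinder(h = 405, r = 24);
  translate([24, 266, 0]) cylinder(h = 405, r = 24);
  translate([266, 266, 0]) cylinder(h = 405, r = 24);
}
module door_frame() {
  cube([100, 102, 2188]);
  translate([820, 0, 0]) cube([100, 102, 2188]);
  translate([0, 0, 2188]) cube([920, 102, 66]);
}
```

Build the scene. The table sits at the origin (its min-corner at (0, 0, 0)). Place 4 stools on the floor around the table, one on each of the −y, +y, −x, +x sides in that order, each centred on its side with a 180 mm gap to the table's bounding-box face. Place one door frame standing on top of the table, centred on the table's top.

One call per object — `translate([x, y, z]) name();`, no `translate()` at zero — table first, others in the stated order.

table();
translate([672, -470, 0]) stool();
translate([672, 902, 0]) stool();
translate([-470, 216, 0]) stool();
translate([1814, 216, 0]) stool();
translate([357, 310, 692]) door_frame();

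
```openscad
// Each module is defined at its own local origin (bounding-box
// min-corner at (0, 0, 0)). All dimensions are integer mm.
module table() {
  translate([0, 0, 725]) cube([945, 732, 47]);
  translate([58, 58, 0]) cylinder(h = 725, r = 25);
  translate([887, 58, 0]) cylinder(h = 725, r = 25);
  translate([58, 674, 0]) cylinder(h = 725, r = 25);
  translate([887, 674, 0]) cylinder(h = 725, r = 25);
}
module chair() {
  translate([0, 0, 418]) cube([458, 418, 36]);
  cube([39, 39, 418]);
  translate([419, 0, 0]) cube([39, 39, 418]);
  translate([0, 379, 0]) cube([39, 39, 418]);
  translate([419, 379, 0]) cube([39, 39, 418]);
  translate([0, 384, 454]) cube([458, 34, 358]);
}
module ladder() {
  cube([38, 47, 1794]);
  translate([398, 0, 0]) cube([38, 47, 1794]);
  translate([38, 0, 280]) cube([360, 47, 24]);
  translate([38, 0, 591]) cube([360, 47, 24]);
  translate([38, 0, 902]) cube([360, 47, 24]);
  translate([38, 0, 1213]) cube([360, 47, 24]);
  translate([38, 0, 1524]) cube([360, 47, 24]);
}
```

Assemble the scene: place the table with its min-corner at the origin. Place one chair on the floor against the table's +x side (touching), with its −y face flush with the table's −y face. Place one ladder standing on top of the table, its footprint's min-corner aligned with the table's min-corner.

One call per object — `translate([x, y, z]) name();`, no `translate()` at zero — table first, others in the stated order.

table();
translate([945, 0, 0]) chair();
translate([0, 0, 772]) ladder();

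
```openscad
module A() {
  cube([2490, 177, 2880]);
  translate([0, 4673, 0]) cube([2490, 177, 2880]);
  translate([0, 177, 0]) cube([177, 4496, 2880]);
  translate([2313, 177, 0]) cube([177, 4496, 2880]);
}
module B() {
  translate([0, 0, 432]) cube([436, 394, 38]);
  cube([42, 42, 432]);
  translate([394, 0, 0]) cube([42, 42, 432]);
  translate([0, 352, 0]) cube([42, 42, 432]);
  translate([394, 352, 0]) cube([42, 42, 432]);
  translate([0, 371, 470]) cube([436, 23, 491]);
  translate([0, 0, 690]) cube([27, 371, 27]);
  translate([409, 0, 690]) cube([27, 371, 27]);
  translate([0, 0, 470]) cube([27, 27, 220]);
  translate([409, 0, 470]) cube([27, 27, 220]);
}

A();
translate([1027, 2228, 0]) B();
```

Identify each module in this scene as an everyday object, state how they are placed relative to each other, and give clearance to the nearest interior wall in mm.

Clearances: x = 850, y = 2051; minimum 850 mm.

A is a house frame. B is a chair. The chair sits inside the house frame, centred. The clearance to the nearest interior wall is 850 mm.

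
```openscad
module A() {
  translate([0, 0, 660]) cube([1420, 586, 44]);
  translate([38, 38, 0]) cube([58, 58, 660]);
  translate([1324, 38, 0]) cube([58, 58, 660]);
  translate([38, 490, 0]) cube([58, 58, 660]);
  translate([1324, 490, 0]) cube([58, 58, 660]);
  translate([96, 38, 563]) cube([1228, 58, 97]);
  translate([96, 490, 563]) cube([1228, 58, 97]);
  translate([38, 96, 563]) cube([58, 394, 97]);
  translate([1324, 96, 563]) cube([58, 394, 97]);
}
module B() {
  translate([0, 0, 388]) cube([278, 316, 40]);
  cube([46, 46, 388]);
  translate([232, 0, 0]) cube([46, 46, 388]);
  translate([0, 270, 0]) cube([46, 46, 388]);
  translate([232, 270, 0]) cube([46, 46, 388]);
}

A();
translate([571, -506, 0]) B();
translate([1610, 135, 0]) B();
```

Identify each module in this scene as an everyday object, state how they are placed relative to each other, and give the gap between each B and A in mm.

A is a table. B is a stool. Two stools sit around the table at the −y, +x sides. The gap between each stool and the table is 190 mm.

Each stool's nearest face is 190 mm from the table's bounding box.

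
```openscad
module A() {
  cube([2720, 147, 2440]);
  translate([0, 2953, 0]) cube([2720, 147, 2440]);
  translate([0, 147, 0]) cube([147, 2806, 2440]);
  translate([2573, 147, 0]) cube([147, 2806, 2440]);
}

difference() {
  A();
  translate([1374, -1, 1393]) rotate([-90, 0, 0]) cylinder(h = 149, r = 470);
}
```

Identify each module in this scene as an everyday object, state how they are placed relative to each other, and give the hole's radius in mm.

The subtracted cylinder has r = 470 mm.

A is a house frame. The house frame has a circular hole through its front wall. The hole's radius is 470 mm.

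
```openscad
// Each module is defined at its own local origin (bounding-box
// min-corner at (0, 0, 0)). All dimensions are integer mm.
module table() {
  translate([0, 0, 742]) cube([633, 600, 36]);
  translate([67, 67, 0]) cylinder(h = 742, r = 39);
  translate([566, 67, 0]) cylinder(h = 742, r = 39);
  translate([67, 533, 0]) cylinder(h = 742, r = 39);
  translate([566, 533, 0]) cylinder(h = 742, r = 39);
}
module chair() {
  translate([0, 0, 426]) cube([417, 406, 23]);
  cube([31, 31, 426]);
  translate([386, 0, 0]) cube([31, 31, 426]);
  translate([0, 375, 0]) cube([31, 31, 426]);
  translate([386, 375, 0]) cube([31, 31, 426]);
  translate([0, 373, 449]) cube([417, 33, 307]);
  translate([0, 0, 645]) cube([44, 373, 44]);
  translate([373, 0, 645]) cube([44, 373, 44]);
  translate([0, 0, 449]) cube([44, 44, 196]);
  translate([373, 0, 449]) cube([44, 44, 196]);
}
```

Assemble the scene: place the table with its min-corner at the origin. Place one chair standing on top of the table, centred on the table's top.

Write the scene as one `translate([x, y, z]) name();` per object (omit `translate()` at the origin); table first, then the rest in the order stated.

table();
translate([108, 97, 778]) chair();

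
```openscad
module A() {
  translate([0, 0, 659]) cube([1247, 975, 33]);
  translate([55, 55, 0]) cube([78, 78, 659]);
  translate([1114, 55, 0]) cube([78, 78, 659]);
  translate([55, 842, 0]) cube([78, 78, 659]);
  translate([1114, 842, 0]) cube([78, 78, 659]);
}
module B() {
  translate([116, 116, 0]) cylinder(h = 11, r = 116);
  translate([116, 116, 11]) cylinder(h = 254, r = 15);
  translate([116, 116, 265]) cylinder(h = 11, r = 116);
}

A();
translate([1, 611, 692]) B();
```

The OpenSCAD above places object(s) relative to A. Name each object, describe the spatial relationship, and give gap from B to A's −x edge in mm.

The spool's min-x is at 1; the table's min-x is 0; gap = 1 mm.

A is a table. B is a spool. The spool is on top of the table. The gap from the spool to the table's −x edge is 1 mm.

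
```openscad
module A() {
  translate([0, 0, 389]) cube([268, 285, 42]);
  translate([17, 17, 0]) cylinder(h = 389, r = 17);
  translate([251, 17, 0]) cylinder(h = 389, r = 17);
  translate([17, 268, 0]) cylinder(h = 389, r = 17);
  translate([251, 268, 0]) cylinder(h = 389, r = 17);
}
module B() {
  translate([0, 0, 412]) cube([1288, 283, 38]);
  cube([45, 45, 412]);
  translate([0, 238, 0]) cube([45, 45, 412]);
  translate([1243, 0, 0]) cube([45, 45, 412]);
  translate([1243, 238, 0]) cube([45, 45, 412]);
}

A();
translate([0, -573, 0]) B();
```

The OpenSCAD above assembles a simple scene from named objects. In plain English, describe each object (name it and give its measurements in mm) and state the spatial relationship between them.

A is a four-legged stool. The seat is 268×285 mm, 42 mm thick, top at z = 431 mm. It stands on four round legs, each 34 mm in diameter, from z = 0 to the seat underside, each leg's axis is inset half a diameter from the nearest pair of seat edges (so the leg's bounding box is flush with the corner).

B is a long wooden bench with a 1288 mm (x) × 283 mm (y) seat, 38 mm thick, its top surface 450 mm above the floor. Four 45 mm square legs at the seat corners, flush with the edges, run from z = 0 to the seat underside.

The bench is on the floor beside the stool on its −y side.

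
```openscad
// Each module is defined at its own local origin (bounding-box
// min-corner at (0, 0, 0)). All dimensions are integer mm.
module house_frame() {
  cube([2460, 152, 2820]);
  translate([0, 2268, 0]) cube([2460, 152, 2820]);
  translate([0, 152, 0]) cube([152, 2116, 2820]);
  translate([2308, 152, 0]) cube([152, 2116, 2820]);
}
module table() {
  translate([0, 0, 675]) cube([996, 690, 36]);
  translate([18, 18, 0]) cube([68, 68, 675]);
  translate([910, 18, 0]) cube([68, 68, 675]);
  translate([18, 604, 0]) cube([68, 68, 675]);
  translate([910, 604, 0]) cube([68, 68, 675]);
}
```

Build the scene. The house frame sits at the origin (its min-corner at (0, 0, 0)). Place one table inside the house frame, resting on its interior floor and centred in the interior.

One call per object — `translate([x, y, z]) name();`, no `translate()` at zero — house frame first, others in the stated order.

house_frame();
translate([732, 865, 0]) table();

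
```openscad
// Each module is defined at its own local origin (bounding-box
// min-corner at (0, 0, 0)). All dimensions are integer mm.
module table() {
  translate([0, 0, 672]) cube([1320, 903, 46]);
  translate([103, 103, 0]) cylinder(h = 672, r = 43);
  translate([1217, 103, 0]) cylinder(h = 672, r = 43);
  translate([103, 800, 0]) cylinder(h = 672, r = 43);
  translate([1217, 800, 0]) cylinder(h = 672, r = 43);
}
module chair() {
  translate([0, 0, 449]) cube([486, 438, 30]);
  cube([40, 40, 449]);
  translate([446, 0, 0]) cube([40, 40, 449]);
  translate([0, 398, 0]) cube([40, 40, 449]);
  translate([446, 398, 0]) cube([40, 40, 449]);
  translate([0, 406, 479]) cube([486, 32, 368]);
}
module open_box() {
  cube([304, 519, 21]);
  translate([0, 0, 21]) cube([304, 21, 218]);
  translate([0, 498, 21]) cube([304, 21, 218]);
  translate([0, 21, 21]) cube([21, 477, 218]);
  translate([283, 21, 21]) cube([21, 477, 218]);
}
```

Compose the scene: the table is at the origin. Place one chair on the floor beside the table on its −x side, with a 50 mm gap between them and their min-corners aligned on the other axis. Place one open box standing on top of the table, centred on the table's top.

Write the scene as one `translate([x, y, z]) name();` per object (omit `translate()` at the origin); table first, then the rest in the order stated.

table();
translate([-536, 0, 0]) chair();
translate([508, 192, 718]) open_box();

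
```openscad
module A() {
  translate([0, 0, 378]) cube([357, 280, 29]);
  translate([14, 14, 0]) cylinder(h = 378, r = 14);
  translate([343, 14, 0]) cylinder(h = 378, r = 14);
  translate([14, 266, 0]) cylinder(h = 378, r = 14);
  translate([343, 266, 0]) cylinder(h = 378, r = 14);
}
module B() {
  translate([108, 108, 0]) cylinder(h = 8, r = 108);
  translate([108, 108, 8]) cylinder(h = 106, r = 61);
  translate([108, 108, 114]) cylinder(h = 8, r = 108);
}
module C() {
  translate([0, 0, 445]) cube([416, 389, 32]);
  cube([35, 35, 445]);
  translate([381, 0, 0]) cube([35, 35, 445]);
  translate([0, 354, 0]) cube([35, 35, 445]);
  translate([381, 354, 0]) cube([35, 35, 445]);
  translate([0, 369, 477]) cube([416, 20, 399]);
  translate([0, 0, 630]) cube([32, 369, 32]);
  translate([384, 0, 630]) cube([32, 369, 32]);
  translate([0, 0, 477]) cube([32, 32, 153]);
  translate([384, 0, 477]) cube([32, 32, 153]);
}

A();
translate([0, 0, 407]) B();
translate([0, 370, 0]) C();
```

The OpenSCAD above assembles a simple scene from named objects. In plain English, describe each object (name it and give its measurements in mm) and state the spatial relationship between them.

A is a four-legged stool. The seat is a 357×280×29 mm slab whose top surface is at z = 407 mm; four round legs, each 28 mm in diameter, run from the floor (z = 0) to the underside of the seat, each leg's axis is inset half a diameter from the nearest pair of seat edges (so the leg's bounding box is flush with the corner).

B is a spool: two coaxial disc flanges of radius 108 mm and thickness 8 mm, joined by a core cylinder of radius 61 mm and height 106 mm. The lower flange rests on z = 0 and the three cylinders share a vertical axis.

C is a chair. The seat is a 416×389×32 mm slab with its top at z = 477 mm, on four 35×35 mm corner legs (flush with the seat edges, standing on z = 0). A flat backrest 20 mm thick, 399 mm tall, spans the full seat width and rises from the seat top along its +y edge, rear face flush with the rear of the seat. Two armrests of 32×32 mm section run along each side from the seat's front edge to the front of the backrest, top faces 185 mm above the seat top and outer faces flush with the seat's x-edges; a 32×32 mm post under the front of each armrest stands on the seat at the front corner.

The spool is on top of the stool. The chair is on the floor beside the stool on its +y side.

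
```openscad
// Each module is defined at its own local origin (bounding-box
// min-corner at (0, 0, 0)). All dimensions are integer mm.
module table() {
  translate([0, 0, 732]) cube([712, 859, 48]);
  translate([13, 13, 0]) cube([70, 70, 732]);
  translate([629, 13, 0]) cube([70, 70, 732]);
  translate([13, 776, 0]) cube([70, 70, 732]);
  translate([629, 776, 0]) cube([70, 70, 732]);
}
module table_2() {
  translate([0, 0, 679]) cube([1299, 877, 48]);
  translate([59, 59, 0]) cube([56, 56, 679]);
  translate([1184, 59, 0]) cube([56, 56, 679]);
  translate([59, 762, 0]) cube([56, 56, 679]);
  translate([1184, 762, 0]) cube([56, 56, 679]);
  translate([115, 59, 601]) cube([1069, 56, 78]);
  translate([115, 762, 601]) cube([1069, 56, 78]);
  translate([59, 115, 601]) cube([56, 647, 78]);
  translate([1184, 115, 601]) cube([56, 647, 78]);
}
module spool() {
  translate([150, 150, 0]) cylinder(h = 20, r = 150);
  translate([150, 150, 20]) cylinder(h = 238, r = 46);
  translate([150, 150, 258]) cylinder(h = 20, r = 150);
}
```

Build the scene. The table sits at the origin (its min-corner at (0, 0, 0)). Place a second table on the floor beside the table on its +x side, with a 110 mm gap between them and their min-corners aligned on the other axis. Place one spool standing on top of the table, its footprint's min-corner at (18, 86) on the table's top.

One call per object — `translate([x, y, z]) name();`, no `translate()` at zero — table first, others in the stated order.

table();
translate([822, 0, 0]) table_2();
translate([18, 86, 780]) spool();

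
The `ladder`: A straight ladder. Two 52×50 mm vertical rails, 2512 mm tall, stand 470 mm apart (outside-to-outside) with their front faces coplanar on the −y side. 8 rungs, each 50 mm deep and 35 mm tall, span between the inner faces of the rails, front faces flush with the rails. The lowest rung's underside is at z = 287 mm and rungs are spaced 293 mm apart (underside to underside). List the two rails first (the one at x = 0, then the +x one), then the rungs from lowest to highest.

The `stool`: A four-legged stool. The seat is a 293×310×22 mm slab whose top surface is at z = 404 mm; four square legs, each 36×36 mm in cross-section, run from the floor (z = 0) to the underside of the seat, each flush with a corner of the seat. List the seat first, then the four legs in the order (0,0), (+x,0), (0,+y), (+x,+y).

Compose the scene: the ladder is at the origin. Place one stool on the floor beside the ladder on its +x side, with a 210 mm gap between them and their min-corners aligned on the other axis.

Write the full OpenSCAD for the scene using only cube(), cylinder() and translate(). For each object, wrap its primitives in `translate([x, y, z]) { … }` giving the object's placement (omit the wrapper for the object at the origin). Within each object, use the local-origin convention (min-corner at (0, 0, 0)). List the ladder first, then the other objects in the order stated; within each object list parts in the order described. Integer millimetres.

cube([52, 50, 2512]);
translate([418, 0, 0]) cube([52, 50, 2512]);
translate([52, 0, 287]) cube([366, 50, 35]);
translate([52, 0, 580]) cube([366, 50, 35]);
translate([52, 0, 873]) cube([366, 50, 35]);
translate([52, 0, 1166]) cube([366, 50, 35]);
translate([52, 0, 1459]) cube([366, 50, 35]);
translate([52, 0, 1752]) cube([366, 50, 35]);
translate([52, 0, 2045]) cube([366, 50, 35]);
translate([52, 0, 2338]) cube([366, 50, 35]);
translate([680, 0, 0]) {
  translate([0, 0, 382]) cube([293, 310, 22]);
  cube([36, 36, 382]);
  translate([257, 0, 0]) cube([36, 36, 382]);
  translate([0, 274, 0]) cube([36, 36, 382]);
  translate([257, 274, 0]) cube([36, 36, 382]);
}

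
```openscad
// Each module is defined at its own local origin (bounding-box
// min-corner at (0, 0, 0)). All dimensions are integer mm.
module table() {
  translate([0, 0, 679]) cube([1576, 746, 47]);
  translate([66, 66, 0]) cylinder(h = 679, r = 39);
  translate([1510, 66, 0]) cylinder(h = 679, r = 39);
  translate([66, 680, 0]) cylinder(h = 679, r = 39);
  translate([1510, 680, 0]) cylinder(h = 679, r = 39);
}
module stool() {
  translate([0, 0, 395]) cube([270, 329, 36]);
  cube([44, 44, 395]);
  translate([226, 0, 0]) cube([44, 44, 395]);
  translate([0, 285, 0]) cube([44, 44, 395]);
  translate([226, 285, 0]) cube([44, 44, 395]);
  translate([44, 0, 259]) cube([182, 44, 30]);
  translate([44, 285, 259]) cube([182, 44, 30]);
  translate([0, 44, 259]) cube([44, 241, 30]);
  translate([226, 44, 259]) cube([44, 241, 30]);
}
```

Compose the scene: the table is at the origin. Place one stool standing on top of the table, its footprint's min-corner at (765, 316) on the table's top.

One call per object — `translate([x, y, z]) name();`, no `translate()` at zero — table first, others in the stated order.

table();
translate([765, 316, 726]) stool();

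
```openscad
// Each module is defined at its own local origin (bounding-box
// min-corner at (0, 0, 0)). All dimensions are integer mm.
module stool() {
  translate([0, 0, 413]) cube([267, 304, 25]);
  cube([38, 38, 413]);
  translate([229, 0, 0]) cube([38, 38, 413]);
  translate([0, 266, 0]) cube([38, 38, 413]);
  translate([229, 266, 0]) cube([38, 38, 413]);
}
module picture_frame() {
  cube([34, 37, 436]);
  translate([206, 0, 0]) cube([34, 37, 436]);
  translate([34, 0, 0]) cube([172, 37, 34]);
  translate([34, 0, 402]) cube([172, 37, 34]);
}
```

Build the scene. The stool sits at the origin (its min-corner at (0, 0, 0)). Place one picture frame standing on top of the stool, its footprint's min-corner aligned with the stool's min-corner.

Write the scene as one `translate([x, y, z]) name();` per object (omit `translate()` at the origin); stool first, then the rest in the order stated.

stool();
translate([0, 0, 438]) picture_frame();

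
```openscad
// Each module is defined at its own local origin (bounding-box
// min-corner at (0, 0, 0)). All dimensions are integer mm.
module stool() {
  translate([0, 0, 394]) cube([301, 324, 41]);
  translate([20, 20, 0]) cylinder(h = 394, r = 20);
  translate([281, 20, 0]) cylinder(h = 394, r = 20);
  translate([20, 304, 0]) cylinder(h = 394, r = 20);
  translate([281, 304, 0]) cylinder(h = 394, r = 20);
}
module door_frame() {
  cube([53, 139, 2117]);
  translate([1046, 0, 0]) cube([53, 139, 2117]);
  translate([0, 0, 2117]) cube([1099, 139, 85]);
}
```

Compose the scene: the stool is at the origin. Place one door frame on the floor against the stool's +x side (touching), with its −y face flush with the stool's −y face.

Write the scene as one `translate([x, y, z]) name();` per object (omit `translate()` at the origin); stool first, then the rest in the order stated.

stool();
translate([301, 0, 0]) door_frame();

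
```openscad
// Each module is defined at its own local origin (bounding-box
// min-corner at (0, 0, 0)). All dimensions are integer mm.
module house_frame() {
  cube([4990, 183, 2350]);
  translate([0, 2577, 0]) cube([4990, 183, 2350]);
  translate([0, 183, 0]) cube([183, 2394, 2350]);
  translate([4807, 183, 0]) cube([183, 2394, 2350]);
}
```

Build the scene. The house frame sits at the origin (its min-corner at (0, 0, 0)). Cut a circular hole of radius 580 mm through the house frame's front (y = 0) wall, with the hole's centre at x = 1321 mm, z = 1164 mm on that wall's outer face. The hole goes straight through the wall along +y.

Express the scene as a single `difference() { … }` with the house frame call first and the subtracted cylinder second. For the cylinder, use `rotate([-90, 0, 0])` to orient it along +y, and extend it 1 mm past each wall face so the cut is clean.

difference() {
  house_frame();
  translate([1321, -1, 1164]) rotate([-90, 0, 0]) cylinder(h = 185, r = 580);
}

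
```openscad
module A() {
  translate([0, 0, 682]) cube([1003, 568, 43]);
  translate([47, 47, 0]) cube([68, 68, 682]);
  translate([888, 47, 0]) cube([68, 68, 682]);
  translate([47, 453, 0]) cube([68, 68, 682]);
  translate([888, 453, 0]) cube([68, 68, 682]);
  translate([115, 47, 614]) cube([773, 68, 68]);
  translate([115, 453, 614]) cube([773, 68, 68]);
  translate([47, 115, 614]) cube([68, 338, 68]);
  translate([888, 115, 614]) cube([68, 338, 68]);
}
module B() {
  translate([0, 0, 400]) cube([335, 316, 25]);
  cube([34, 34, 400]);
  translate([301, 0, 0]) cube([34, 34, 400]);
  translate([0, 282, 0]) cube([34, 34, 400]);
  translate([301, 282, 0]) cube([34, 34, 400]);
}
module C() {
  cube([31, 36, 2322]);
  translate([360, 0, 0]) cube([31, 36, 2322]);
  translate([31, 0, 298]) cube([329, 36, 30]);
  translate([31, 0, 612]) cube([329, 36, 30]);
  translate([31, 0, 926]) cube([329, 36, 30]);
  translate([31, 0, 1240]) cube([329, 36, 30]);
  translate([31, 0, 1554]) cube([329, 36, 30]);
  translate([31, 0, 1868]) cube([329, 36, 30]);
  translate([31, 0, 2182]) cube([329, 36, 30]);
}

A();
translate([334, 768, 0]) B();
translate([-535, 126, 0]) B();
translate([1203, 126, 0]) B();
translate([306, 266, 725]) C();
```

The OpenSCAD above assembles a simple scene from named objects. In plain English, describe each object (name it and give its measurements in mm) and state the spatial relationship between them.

A is a table with a 1003×568 mm rectangular top, 43 mm thick, top surface at z = 725 mm, supported by four 68×68 mm square legs, each inset 47 mm from the nearest pair of top edges, running from the floor. Four apron rails, 68 mm thick and 68 mm tall, run between adjacent legs with their top edges flush with the underside of the top and their outer faces flush with the legs' outer faces.

B is a four-legged stool. The seat is 335×316 mm, 25 mm thick, top at z = 425 mm. It stands on four square legs, each 34×34 mm in cross-section, from z = 0 to the seat underside, each flush with a corner of the seat.

C is a straight ladder. Two 31×36 mm vertical rails, 2322 mm tall, stand 391 mm apart (outside-to-outside) with their front faces coplanar on the −y side. 7 rungs, each 36 mm deep and 30 mm tall, span between the inner faces of the rails, front faces flush with the rails. The lowest rung's underside is at z = 298 mm and rungs are spaced 314 mm apart (underside to underside).

Three stools sit around the table at the +y, −x, +x sides. The ladder is on top of the table, centred.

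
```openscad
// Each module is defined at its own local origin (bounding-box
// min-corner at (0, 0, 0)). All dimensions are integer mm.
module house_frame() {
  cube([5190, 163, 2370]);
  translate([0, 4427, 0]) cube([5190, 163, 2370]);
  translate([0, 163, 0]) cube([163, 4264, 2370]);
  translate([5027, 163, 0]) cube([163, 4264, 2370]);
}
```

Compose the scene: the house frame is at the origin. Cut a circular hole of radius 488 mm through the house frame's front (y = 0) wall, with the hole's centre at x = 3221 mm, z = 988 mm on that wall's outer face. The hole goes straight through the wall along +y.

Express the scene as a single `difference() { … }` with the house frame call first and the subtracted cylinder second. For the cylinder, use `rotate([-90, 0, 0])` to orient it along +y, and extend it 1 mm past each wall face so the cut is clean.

difference() {
  house_frame();
  translate([3221, -1, 988]) rotate([-90, 0, 0]) cylinder(h = 165, r = 488);
}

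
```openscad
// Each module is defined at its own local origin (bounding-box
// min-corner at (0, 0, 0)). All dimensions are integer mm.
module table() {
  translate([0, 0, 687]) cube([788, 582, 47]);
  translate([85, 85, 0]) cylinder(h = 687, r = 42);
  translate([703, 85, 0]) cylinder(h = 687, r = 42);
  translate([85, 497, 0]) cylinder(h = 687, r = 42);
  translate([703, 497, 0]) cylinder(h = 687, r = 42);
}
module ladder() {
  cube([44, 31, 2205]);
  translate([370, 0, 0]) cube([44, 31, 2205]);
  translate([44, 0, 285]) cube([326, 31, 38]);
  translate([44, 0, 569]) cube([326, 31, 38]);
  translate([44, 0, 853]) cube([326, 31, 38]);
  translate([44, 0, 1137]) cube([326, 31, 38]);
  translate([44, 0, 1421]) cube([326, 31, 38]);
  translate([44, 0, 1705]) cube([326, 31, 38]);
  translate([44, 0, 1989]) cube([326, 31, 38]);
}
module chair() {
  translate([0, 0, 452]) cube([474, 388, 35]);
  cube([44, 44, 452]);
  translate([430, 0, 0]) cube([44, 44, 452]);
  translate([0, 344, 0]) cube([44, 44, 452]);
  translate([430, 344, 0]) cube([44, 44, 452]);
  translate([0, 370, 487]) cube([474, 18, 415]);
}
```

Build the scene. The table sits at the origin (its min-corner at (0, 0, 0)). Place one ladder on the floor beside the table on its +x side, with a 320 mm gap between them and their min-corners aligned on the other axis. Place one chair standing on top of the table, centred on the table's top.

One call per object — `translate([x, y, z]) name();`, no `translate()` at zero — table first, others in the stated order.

table();
translate([1108, 0, 0]) ladder();
translate([157, 97, 734]) chair();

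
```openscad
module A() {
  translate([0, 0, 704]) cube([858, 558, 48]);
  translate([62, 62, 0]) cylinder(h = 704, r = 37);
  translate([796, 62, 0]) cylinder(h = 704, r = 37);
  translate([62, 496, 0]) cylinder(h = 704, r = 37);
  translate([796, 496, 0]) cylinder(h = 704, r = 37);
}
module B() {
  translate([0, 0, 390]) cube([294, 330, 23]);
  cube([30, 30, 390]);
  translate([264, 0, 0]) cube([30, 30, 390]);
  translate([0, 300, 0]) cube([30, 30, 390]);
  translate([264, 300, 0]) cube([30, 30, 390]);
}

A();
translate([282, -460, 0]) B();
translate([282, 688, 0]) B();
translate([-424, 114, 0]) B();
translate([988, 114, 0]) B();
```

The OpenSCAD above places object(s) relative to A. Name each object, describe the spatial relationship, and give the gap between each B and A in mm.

Each stool's nearest face is 130 mm from the table's bounding box.

A is a table. B is a stool. Four stools sit around the table at the −y, +y, −x, +x sides. The gap between each stool and the table is 130 mm.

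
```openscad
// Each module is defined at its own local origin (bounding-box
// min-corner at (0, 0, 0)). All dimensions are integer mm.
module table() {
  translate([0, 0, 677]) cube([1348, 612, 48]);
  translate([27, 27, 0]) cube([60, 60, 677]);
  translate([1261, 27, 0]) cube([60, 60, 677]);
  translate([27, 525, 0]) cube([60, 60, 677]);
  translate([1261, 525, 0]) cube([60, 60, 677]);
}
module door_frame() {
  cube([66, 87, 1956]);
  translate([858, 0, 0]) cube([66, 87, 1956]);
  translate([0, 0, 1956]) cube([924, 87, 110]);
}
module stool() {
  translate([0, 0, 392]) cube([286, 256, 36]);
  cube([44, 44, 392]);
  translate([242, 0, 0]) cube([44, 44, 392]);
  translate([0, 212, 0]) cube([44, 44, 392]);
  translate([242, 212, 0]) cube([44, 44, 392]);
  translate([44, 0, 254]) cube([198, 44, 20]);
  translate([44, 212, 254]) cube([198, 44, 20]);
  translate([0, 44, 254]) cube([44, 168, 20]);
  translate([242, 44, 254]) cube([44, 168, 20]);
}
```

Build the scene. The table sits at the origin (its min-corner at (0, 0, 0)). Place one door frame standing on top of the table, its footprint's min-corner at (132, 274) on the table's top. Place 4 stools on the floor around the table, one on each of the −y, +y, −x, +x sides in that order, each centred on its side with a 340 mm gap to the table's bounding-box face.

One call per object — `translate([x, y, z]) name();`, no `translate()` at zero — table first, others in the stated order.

table();
translate([132, 274, 725]) door_frame();
translate([531, -596, 0]) stool();
translate([531, 952, 0]) stool();
translate([-626, 178, 0]) stool();
translate([1688, 178, 0]) stool();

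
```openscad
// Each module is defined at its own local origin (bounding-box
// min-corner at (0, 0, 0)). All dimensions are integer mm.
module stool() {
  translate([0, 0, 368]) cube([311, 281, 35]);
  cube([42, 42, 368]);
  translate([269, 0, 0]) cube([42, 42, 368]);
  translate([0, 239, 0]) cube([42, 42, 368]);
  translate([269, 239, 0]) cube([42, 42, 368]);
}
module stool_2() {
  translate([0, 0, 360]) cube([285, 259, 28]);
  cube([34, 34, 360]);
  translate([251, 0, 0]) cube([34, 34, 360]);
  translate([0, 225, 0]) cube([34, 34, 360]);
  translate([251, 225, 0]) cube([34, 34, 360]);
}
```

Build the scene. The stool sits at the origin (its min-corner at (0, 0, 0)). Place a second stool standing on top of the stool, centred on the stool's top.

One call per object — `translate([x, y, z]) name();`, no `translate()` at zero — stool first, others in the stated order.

stool();
translate([13, 11, 403]) stool_2();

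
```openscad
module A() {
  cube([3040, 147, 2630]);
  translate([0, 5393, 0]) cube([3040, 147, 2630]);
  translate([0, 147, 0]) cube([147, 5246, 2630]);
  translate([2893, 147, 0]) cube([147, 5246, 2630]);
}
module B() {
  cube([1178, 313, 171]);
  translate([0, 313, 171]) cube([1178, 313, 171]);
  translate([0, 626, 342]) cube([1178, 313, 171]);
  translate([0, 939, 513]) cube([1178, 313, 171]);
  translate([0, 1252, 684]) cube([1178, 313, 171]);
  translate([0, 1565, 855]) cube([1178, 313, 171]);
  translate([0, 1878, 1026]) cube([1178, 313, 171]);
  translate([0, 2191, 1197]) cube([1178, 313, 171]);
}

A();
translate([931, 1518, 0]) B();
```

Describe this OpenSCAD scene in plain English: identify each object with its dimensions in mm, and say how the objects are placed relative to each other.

A is the wall frame of a small rectangular building: four walls, each 2630 mm tall and 147 mm thick, enclosing a footprint 3040 mm (x) by 5540 mm (y) outside-to-outside, with no floor or roof. The front and back walls (the −y and +y sides) span the full width; the two side walls fit between them.

B is a run of 8 identical solid stair steps. Each tread is 1178×313 mm and each step block is 171 mm high. Step 1 rests on the floor; step k is offset from step 1 by (k−1)×313 mm in y and (k−1)×171 mm in z.

The staircase sits inside the house frame, centred.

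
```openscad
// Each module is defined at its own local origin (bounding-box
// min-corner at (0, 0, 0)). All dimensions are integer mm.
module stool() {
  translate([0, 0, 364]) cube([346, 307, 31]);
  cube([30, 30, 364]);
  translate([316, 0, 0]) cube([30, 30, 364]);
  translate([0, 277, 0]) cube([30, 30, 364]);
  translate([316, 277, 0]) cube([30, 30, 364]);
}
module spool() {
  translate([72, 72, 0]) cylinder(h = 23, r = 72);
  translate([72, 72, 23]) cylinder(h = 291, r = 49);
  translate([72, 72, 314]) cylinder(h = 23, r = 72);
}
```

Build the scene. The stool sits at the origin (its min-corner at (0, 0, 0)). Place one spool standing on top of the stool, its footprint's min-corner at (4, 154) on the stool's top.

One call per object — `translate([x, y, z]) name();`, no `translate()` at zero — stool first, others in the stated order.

stool();
translate([4, 154, 395]) spool();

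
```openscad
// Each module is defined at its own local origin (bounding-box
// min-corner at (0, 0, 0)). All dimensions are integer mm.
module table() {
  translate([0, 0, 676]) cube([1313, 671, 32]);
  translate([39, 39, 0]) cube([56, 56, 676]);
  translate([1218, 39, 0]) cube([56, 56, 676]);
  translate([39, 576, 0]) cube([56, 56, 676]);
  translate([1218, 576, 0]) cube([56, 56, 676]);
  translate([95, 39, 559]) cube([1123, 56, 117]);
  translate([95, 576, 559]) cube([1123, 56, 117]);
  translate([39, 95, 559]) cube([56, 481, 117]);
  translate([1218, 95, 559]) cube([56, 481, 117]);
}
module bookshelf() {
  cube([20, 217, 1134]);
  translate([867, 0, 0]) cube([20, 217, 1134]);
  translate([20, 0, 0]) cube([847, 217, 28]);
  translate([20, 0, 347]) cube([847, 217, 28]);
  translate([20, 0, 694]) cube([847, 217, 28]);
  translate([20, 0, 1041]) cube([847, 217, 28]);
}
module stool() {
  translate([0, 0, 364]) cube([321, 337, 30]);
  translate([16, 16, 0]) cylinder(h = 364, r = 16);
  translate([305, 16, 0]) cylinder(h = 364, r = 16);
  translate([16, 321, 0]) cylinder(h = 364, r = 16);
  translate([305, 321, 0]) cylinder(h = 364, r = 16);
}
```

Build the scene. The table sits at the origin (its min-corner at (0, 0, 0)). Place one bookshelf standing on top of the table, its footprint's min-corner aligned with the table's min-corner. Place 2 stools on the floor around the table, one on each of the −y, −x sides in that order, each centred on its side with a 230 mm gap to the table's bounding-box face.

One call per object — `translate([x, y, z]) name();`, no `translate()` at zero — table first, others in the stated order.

table();
translate([0, 0, 708]) bookshelf();
translate([496, -567, 0]) stool();
translate([-551, 167, 0]) stool();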